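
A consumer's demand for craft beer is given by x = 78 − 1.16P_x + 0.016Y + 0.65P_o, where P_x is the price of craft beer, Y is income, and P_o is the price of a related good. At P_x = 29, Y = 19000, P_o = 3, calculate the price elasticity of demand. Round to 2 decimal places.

-0.10

Substituting, x = 78 − 1.16(29) + 0.016(19000) + 0.65(3) = 78 − 33.64 + 304 + 1.95 = 350.31.
∂x/∂P_x = −1.16, so E_p = (−1.16)·(29/350.31) ≈ -0.10.
|E_p| < 1: demand is inelastic.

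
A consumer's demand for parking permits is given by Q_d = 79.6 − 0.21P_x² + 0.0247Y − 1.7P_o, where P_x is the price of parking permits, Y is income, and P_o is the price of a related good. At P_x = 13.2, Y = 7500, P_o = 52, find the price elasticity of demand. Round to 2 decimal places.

-0.52

Substituting, Q_d = 79.6 − 0.21(13.2)² + 0.0247(7500) − 1.7(52) = 79.6 − 36.5904 + 185.25 − 88.4 = 139.8596.
∂Q_d/∂P_x = −2·0.21·P_x = -5.544, so E_p = -5.544·(13.2/139.8596) ≈ -0.52.
|E_p| < 1: demand is inelastic.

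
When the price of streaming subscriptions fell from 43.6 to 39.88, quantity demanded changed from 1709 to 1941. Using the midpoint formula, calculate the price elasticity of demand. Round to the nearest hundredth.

-1.43

%ΔQ = (1941 − 1709)/[(1709 + 1941)/2] = 232/1825 ≈ 0.1271.
%ΔP = (39.88 − 43.6)/[(43.6 + 39.88)/2] = -3.72/41.74 ≈ -0.0891.
Arc elasticity E = %ΔQ/%ΔP ≈ 0.1271/-0.0891 ≈ -1.43.
|E| > 1: demand is elastic over this range.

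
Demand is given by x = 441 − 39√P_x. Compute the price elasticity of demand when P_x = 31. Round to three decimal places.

-0.485

At P_x = 31, x = 223.8572.
dx/dP_x = −39/(2√P_x) = −39/(2·5.5678).
Point elasticity E = (dx/dP_x)·(P_x/x) = -3.5023 × 31/223.8572 ≈ -0.485.
|E| < 1, so demand is inelastic at this price.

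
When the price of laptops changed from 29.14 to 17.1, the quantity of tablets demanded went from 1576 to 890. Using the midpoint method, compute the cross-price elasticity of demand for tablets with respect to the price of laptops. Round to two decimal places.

1.07

%ΔQ_x = (890 − 1576)/[(1576+890)/2] = -686/1233 ≈ -0.5564.
%ΔP_y = (17.1 − 29.14)/[(29.14+17.1)/2] ≈ -0.5208.
E_xy = -0.5564/-0.5208 ≈ 1.07.
E_xy > 0, so tablets and laptops are substitutes.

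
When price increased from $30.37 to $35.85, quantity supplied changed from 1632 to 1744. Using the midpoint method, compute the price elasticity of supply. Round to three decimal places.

%ΔQ = (1744 − 1632)/[(1632 + 1744)/2] = 112/1688 ≈ 0.0664.
%Δp = (35.85 − 30.37)/[(30.37 + 35.85)/2] = 5.48/33.11 ≈ 0.1655.
Arc elasticity E = %ΔQ/%Δp ≈ 0.0664/0.1655 ≈ 0.401.
|E| < 1: supply is inelastic over this range.

0.401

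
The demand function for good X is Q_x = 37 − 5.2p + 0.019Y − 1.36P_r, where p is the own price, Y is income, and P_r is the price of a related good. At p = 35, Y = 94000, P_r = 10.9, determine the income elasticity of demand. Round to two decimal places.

1.10

At the given point, Q_x = 37 − 5.2(35) + 0.019(94000) − 1.36(10.9) = 37 − 182 + 1786 − 14.824 = 1626.176.
∂Q_x/∂Y = +0.019, so E_I = 0.019·(94000/1626.176) ≈ 1.10.
E_I > 1: normal good (luxury).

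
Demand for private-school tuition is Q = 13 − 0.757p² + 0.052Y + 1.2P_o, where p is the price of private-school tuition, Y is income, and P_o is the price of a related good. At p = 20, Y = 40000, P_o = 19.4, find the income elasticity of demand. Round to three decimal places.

First evaluate Q: 13 − 0.757(20)² + 0.052(40000) + 1.2(19.4) = 13 − 302.8 + 2080 + 23.28 = 1813.48.
∂Q/∂Y = +0.052, so E_I = 0.052·(40000/1813.48) ≈ 1.147.
E_I > 1: normal good (luxury).

1.147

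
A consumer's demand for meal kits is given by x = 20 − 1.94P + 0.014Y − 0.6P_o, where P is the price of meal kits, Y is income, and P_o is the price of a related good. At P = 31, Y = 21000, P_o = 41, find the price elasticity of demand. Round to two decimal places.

-0.26

x = 20 − 1.94(31) + 0.014(21000) − 0.6(41) = 20 − 60.14 + 294 − 24.6 = 229.26.
∂x/∂P = −1.94, so E_p = (−1.94)·(31/229.26) ≈ -0.26.
|E_p| < 1: demand is inelastic.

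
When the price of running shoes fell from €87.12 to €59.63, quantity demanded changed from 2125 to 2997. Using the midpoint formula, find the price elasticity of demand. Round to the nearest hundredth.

-0.91

%ΔQ = (2997 − 2125)/[(2125 + 2997)/2] = 872/2561 ≈ 0.3405.
%Δp = (59.63 − 87.12)/[(87.12 + 59.63)/2] = -27.49/73.375 ≈ -0.3747.
Arc elasticity E = %ΔQ/%Δp ≈ 0.3405/-0.3747 ≈ -0.91.
|E| < 1: demand is inelastic over this range.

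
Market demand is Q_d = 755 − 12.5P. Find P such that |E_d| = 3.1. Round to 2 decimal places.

Set −bP/(a − bP) = −3.1 ⇒ bP = 3.1(a − bP) ⇒ bP(1+3.1) = 3.1·a.
P = 3.1·755/(12.5·4.1) ≈ 45.67.

45.67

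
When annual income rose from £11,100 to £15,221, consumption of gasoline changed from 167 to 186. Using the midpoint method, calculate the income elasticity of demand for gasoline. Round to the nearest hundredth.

0.34

%ΔQ = (186 − 167)/[(167+186)/2] = 19/176.5 ≈ 0.1076.
%ΔI = (15,221 − 11,100)/[(11,100+15,221)/2] = 4121/13160.5 ≈ 0.3131.
E_I = %ΔQ/%ΔI ≈ 0.34.
E_I ∈ (0,1): normal good (necessity).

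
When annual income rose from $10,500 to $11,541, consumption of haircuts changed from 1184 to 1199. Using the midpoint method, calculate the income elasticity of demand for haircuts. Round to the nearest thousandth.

0.133

%ΔQ = (1199 − 1184)/[(1184+1199)/2] = 15/1191.5 ≈ 0.0126.
%ΔI = (11,541 − 10,500)/[(10,500+11,541)/2] = 1041/11020.5 ≈ 0.0945.
E_I = %ΔQ/%ΔI ≈ 0.133.
E_I ∈ (0,1): normal good (necessity).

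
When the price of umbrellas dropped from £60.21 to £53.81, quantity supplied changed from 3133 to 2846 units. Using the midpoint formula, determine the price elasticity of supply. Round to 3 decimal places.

0.855

%Δq = (2846 − 3133)/[(3133 + 2846)/2] = -287/2989.5 ≈ -0.0960.
%ΔP = (53.81 − 60.21)/[(60.21 + 53.81)/2] = -6.4/57.01 ≈ -0.1123.
Arc elasticity E = %Δq/%ΔP ≈ -0.0960/-0.1123 ≈ 0.855.
|E| < 1: supply is inelastic over this range.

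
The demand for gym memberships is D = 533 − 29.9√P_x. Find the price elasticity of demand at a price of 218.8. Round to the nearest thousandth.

-2.438

At P_x = 218.8, D = 90.7225.
dD/dP_x = −29.9/(2√P_x) = −29.9/(2·14.7919).
Point elasticity E = (dD/dP_x)·(P_x/D) = -1.0107 × 218.8/90.7225 ≈ -2.438.
|E| > 1, so demand is elastic at this price.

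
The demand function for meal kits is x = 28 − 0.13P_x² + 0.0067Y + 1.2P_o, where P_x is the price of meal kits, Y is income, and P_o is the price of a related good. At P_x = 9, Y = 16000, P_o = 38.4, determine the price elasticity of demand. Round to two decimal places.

-0.12

Substituting, x = 28 − 0.13(9)² + 0.0067(16000) + 1.2(38.4) = 28 − 10.53 + 107.2 + 46.08 = 170.75.
∂x/∂P_x = −2·0.13·P_x = -2.34, so E_p = -2.34·(9/170.75) ≈ -0.12.
|E_p| < 1: demand is inelastic.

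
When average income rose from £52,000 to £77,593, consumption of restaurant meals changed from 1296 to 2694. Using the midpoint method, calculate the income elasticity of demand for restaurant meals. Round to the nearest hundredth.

1.77

%ΔQ = (2694 − 1296)/[(1296+2694)/2] = 1398/1995 ≈ 0.7008.
%ΔI = (77,593 − 52,000)/[(52,000+77,593)/2] = 25593/64796.5 ≈ 0.3950.
E_I = %ΔQ/%ΔI ≈ 1.77.
E_I > 1: normal good (luxury).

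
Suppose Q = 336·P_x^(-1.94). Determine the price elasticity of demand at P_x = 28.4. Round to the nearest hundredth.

For a Cobb–Douglas (constant-elasticity) form Q = A·P_x^α·…, the elasticity with respect to P_x equals the exponent α at every point.
Here the exponent on P_x is -1.94, so the price elasticity of demand is -1.94.

-1.94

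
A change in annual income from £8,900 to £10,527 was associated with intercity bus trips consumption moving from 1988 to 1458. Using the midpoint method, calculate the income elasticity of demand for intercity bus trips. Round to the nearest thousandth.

-1.836

%ΔQ = (1458 − 1988)/[(1988+1458)/2] = -530/1723 ≈ -0.3076.
%ΔI = (10,527 − 8,900)/[(8,900+10,527)/2] = 1627/9713.5 ≈ 0.1675.
E_I = %ΔQ/%ΔI ≈ -1.836.
E_I < 0: inferior good.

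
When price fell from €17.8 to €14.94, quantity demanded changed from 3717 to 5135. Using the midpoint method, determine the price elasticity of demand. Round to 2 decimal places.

-1.83

%ΔQ = (5135 − 3717)/[(3717 + 5135)/2] = 1418/4426 ≈ 0.3204.
%Δp = (14.94 − 17.8)/[(17.8 + 14.94)/2] = -2.86/16.37 ≈ -0.1747.
Arc elasticity E = %ΔQ/%Δp ≈ 0.3204/-0.1747 ≈ -1.83.
|E| > 1: demand is elastic over this range.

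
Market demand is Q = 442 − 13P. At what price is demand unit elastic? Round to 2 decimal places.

17.00

For linear demand Q = a − bP, E = −bP/(a − bP). |E| = 1 ⇒ bP = a − bP ⇒ P = a/(2b).
P = 442/(2·13) = 17.00.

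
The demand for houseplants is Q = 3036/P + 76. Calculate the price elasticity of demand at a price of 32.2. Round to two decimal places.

At P = 32.2, Q = 170.2857.
dQ/dP = −3036/P² = −2.9281.
Point elasticity E = (dQ/dP)·(P/Q) = -2.9281 × 32.2/170.2857 ≈ -0.55.
|E| < 1, so demand is inelastic at this price.

-0.55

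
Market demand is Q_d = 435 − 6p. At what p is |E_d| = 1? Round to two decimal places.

36.25

For linear demand Q_d = a − bp, E = −bp/(a − bp). |E| = 1 ⇒ bp = a − bp ⇒ p = a/(2b).
p = 435/(2·6) = 36.25.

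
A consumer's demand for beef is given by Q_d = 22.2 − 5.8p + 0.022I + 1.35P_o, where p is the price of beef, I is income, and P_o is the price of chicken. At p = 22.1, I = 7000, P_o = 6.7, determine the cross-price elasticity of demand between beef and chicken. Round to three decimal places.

0.159

At the given point, Q_d = 22.2 − 5.8(22.1) + 0.022(7000) + 1.35(6.7) = 22.2 − 128.18 + 154 + 9.045 = 57.065.
∂Q_d/∂P_o = +1.35, so E_xy = 1.35·(6.7/57.065) ≈ 0.159.
E_xy > 0: the goods are substitutes.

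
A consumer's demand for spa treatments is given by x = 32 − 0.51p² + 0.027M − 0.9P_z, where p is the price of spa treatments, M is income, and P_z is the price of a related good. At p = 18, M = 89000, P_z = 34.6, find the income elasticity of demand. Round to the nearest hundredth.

x = 32 − 0.51(18)² + 0.027(89000) − 0.9(34.6) = 32 − 165.24 + 2403 − 31.14 = 2238.62.
∂x/∂M = +0.027, so E_I = 0.027·(89000/2238.62) ≈ 1.07.
E_I > 1: normal good (luxury).

1.07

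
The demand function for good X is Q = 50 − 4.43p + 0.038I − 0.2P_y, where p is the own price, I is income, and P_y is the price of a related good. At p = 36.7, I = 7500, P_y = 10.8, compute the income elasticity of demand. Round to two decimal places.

1.67

First evaluate Q: 50 − 4.43(36.7) + 0.038(7500) − 0.2(10.8) = 50 − 162.581 + 285 − 2.16 = 170.259.
∂Q/∂I = +0.038, so E_I = 0.038·(7500/170.259) ≈ 1.67.
E_I > 1: normal good (luxury).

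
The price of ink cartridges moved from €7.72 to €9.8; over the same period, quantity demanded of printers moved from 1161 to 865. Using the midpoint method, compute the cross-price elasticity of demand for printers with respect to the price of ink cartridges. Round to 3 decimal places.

%ΔQ_x = (865 − 1161)/[(1161+865)/2] = -296/1013 ≈ -0.2922.
%ΔP_y = (9.8 − 7.72)/[(7.72+9.8)/2] ≈ 0.2374.
E_xy = -0.2922/0.2374 ≈ -1.231.
E_xy < 0, so printers and ink cartridges are complements.

-1.231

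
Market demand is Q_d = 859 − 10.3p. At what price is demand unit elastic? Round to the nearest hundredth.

For linear demand Q_d = a − bp, E = −bp/(a − bp). |E| = 1 ⇒ bp = a − bp ⇒ p = a/(2b).
p = 859/(2·10.3) ≈ 41.70.

41.70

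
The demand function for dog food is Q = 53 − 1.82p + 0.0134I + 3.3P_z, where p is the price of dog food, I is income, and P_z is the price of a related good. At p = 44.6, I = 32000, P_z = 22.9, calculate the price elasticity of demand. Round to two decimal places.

-0.17

Substituting, Q = 53 − 1.82(44.6) + 0.0134(32000) + 3.3(22.9) = 53 − 81.172 + 428.8 + 75.57 = 476.198.
∂Q/∂p = −1.82, so E_p = (−1.82)·(44.6/476.198) ≈ -0.17.
|E_p| < 1: demand is inelastic.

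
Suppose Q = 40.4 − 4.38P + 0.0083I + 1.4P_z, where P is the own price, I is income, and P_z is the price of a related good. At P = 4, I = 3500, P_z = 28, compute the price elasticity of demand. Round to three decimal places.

Evaluating quantity at (P, I, P_z) gives Q = 40.4 − 4.38(4) + 0.0083(3500) + 1.4(28) = 40.4 − 17.52 + 29.05 + 39.2 = 91.13.
∂Q/∂P = −4.38, so E_p = (−4.38)·(4/91.13) ≈ -0.192.
|E_p| < 1: demand is inelastic.

-0.192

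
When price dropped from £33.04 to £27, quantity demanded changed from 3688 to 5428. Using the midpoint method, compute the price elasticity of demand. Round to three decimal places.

%ΔQ = (5428 − 3688)/[(3688 + 5428)/2] = 1740/4558 ≈ 0.3817.
%ΔP = (27 − 33.04)/[(33.04 + 27)/2] = -6.04/30.02 ≈ -0.2012.
Arc elasticity E = %ΔQ/%ΔP ≈ 0.3817/-0.2012 ≈ -1.897.
|E| > 1: demand is elastic over this range.

-1.897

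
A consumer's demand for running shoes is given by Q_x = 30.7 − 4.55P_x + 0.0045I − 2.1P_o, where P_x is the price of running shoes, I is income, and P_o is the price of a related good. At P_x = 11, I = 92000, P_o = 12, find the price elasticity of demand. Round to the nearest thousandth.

-0.135

Substituting, Q_x = 30.7 − 4.55(11) + 0.0045(92000) − 2.1(12) = 30.7 − 50.05 + 414 − 25.2 = 369.45.
∂Q_x/∂P_x = −4.55, so E_p = (−4.55)·(11/369.45) ≈ -0.135.
|E_p| < 1: demand is inelastic.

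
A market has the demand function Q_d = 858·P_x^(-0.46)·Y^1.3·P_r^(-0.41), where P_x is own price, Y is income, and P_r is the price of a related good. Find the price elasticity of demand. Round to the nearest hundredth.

-0.46

For a Cobb–Douglas (constant-elasticity) form Q_d = A·P_x^α·…, the elasticity with respect to P_x equals the exponent α at every point.
Here the exponent on P_x is -0.46, so the price elasticity of demand is -0.46.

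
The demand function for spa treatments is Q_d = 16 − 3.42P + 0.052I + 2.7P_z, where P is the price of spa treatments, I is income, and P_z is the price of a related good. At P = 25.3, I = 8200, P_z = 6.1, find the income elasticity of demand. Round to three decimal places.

Substituting, Q_d = 16 − 3.42(25.3) + 0.052(8200) + 2.7(6.1) = 16 − 86.526 + 426.4 + 16.47 = 372.344.
∂Q_d/∂I = +0.052, so E_I = 0.052·(8200/372.344) ≈ 1.145.
E_I > 1: normal good (luxury).

1.145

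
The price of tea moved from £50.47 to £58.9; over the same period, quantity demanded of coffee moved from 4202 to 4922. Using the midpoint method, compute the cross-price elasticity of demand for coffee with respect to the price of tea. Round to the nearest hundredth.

1.02

%ΔQ_x = (4922 − 4202)/[(4202+4922)/2] = 720/4562 ≈ 0.1578.
%ΔP_y = (58.9 − 50.47)/[(50.47+58.9)/2] ≈ 0.1542.
E_xy = 0.1578/0.1542 ≈ 1.02.
E_xy > 0, so coffee and tea are substitutes.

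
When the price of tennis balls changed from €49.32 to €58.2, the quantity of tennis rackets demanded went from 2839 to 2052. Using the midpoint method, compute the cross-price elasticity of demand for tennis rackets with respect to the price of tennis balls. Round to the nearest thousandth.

%ΔQ_x = (2052 − 2839)/[(2839+2052)/2] = -787/2445.5 ≈ -0.3218.
%ΔP_y = (58.2 − 49.32)/[(49.32+58.2)/2] ≈ 0.1652.
E_xy = -0.3218/0.1652 ≈ -1.948.
E_xy < 0, so tennis rackets and tennis balls are complements.

-1.948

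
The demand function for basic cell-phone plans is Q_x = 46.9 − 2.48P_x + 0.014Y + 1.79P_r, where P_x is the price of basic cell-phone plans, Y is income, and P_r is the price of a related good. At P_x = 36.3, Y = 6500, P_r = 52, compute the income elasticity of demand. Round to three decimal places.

0.646

Q_x = 46.9 − 2.48(36.3) + 0.014(6500) + 1.79(52) = 46.9 − 90.024 + 91 + 93.08 = 140.956.
∂Q_x/∂Y = +0.014, so E_I = 0.014·(6500/140.956) ≈ 0.646.
E_I ∈ (0,1): normal good (necessity).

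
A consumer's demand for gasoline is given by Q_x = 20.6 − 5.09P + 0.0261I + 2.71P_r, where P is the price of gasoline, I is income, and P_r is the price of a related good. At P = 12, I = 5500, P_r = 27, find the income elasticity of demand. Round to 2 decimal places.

0.81

At the given point, Q_x = 20.6 − 5.09(12) + 0.0261(5500) + 2.71(27) = 20.6 − 61.08 + 143.55 + 73.17 = 176.24.
∂Q_x/∂I = +0.0261, so E_I = 0.0261·(5500/176.24) ≈ 0.81.
E_I ∈ (0,1): normal good (necessity).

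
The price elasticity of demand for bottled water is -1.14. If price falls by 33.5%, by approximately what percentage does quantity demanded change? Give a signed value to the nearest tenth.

38.2

%ΔQ ≈ E × %ΔP = (-1.14) × (-33.5%) ≈ 38.2%.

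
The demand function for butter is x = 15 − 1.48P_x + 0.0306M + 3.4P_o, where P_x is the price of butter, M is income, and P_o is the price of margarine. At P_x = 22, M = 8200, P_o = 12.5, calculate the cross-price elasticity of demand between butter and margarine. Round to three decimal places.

0.154

Substituting, x = 15 − 1.48(22) + 0.0306(8200) + 3.4(12.5) = 15 − 32.56 + 250.92 + 42.5 = 275.86.
∂x/∂P_o = +3.4, so E_xy = 3.4·(12.5/275.86) ≈ 0.154.
E_xy > 0: the goods are substitutes.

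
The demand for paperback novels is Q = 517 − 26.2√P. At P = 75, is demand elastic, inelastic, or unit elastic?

At P = 75, Q = 290.1013.
dQ/dP = −26.2/(2√P) = −26.2/(2·8.6603).
Point elasticity E = (dQ/dP)·(P/Q) = -1.5127 × 75/290.1013 ≈ -0.391.
|E| ≈ 0.391 < 1, so demand is inelastic.

inelastic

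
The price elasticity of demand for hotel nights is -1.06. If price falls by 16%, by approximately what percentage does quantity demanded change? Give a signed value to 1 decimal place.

%ΔQ ≈ E × %ΔP = (-1.06) × (-16%) ≈ 17.0%.

17.0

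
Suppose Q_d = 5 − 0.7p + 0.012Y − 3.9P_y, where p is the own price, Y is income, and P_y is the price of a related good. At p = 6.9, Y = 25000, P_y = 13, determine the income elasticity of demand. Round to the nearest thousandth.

At the given point, Q_d = 5 − 0.7(6.9) + 0.012(25000) − 3.9(13) = 5 − 4.83 + 300 − 50.7 = 249.47.
∂Q_d/∂Y = +0.012, so E_I = 0.012·(25000/249.47) ≈ 1.203.
E_I > 1: normal good (luxury).

1.203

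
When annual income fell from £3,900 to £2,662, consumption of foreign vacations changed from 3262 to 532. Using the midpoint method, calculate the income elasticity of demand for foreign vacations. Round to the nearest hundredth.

%ΔQ = (532 − 3262)/[(3262+532)/2] = -2730/1897 ≈ -1.4391.
%ΔI = (2,662 − 3,900)/[(3,900+2,662)/2] = -1238/3281 ≈ -0.3773.
E_I = %ΔQ/%ΔI ≈ 3.81.
E_I > 1: normal good (luxury).

3.81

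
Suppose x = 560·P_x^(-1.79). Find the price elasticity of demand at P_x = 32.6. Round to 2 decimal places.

For a Cobb–Douglas (constant-elasticity) form x = A·P_x^α·…, the elasticity with respect to P_x equals the exponent α at every point.
Here the exponent on P_x is -1.79, so the price elasticity of demand is -1.79.

-1.79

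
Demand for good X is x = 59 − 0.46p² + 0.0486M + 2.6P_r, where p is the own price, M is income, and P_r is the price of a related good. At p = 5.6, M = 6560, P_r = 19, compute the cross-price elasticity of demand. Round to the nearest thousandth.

0.120

Evaluating quantity at (p, M, P_r) gives x = 59 − 0.46(5.6)² + 0.0486(6560) + 2.6(19) = 59 − 14.4256 + 318.816 + 49.4 = 412.7904.
∂x/∂P_r = +2.6, so E_xy = 2.6·(19/412.7904) ≈ 0.120.
E_xy > 0: the goods are substitutes.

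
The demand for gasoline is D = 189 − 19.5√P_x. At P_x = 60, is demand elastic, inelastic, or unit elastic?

elastic

At P_x = 60, D = 37.9536.
dD/dP_x = −19.5/(2√P_x) = −19.5/(2·7.746).
Point elasticity E = (dD/dP_x)·(P_x/D) = -1.2587 × 60/37.9536 ≈ -1.990.
|E| ≈ 1.990 > 1, so demand is elastic.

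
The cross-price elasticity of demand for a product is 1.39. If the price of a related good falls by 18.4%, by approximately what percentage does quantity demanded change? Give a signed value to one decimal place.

-25.6

%ΔQ ≈ E × %ΔP_y = (1.39) × (-18.4%) ≈ -25.6%.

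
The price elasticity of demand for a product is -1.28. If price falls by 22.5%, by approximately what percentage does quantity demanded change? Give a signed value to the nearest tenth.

28.8

%ΔQ ≈ E × %ΔP = (-1.28) × (-22.5%) = 28.8%.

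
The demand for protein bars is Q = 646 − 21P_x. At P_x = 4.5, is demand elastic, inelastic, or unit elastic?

At P_x = 4.5, Q = 551.5.
dQ/dP_x = −21.
Point elasticity E = (dQ/dP_x)·(P_x/Q) = -21 × 4.5/551.5 ≈ -0.171.
|E| ≈ 0.171 < 1, so demand is inelastic.

inelastic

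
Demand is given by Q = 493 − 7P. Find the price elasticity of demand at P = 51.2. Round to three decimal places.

At P = 51.2, Q = 134.6.
dQ/dP = −7.
Point elasticity E = (dQ/dP)·(P/Q) = -7 × 51.2/134.6 ≈ -2.663.
|E| > 1, so demand is elastic at this price.

-2.663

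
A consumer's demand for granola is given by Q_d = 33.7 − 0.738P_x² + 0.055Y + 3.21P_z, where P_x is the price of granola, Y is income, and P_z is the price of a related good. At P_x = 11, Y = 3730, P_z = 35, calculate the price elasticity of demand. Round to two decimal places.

-0.68

Q_d = 33.7 − 0.738(11)² + 0.055(3730) + 3.21(35) = 33.7 − 89.298 + 205.15 + 112.35 = 261.902.
∂Q_d/∂P_x = −2·0.738·P_x = -16.236, so E_p = -16.236·(11/261.902) ≈ -0.68.
|E_p| < 1: demand is inelastic.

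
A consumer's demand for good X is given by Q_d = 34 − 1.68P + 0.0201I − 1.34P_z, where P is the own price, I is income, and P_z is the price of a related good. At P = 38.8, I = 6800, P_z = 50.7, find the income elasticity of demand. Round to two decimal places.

3.64

First evaluate Q_d: 34 − 1.68(38.8) + 0.0201(6800) − 1.34(50.7) = 34 − 65.184 + 136.68 − 67.938 = 37.558.
∂Q_d/∂I = +0.0201, so E_I = 0.0201·(6800/37.558) ≈ 3.64.
E_I > 1: normal good (luxury).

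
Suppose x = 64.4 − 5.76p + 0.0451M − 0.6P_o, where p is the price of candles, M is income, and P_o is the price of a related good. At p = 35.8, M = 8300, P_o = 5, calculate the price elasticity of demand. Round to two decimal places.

-0.90

Evaluating quantity at (p, M, P_o) gives x = 64.4 − 5.76(35.8) + 0.0451(8300) − 0.6(5) = 64.4 − 206.208 + 374.33 − 3 = 229.522.
∂x/∂p = −5.76, so E_p = (−5.76)·(35.8/229.522) ≈ -0.90.
|E_p| < 1: demand is inelastic.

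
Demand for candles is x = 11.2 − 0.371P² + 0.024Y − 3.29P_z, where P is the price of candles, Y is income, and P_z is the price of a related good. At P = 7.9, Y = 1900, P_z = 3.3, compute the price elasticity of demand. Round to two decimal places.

-2.03

Substituting, x = 11.2 − 0.371(7.9)² + 0.024(1900) − 3.29(3.3) = 11.2 − 23.1541 + 45.6 − 10.857 = 22.7889.
∂x/∂P = −2·0.371·P = -5.8618, so E_p = -5.8618·(7.9/22.7889) ≈ -2.03.
|E_p| > 1: demand is elastic.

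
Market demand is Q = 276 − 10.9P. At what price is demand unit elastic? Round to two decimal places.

For linear demand Q = a − bP, E = −bP/(a − bP). |E| = 1 ⇒ bP = a − bP ⇒ P = a/(2b).
P = 276/(2·10.9) ≈ 12.66.

12.66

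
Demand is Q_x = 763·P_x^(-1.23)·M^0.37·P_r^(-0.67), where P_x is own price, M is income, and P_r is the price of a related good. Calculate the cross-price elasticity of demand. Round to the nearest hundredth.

For a Cobb–Douglas (constant-elasticity) form Q_x = A·P_r^α·…, the elasticity with respect to P_r equals the exponent α at every point.
Here the exponent on P_r is -0.67, so the cross-price elasticity of demand is -0.67.

-0.67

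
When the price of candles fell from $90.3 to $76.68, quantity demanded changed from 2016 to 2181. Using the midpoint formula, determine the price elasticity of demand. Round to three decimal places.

%Δq = (2181 − 2016)/[(2016 + 2181)/2] = 165/2098.5 ≈ 0.0786.
%Δp = (76.68 − 90.3)/[(90.3 + 76.68)/2] = -13.62/83.49 ≈ -0.1631.
Arc elasticity E = %Δq/%Δp ≈ 0.0786/-0.1631 ≈ -0.482.
|E| < 1: demand is inelastic over this range.

-0.482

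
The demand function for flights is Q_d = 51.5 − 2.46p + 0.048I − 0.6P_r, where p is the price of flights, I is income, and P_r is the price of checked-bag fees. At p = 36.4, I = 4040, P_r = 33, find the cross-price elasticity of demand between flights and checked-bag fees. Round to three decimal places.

-0.146

Q_d = 51.5 − 2.46(36.4) + 0.048(4040) − 0.6(33) = 51.5 − 89.544 + 193.92 − 19.8 = 136.076.
∂Q_d/∂P_r = −0.6, so E_xy = -0.6·(33/136.076) ≈ -0.146.
E_xy < 0: the goods are complements.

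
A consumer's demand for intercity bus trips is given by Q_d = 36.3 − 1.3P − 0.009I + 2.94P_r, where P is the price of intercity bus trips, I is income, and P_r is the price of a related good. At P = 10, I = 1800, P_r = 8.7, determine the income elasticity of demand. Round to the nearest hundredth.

-0.50

Evaluating quantity at (P, I, P_r) gives Q_d = 36.3 − 1.3(10) − 0.009(1800) + 2.94(8.7) = 36.3 − 13 − 16.2 + 25.578 = 32.678.
∂Q_d/∂I = −0.009, so E_I = -0.009·(1800/32.678) ≈ -0.50.
E_I < 0: inferior good.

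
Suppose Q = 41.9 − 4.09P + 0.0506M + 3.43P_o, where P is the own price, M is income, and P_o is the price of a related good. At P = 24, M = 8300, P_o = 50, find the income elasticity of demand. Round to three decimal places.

Q = 41.9 − 4.09(24) + 0.0506(8300) + 3.43(50) = 41.9 − 98.16 + 419.98 + 171.5 = 535.22.
∂Q/∂M = +0.0506, so E_I = 0.0506·(8300/535.22) ≈ 0.785.
E_I ∈ (0,1): normal good (necessity).

0.785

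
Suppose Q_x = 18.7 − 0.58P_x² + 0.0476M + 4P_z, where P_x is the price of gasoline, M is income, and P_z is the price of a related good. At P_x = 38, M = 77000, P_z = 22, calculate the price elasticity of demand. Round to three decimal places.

-0.571

At the given point, Q_x = 18.7 − 0.58(38)² + 0.0476(77000) + 4(22) = 18.7 − 837.52 + 3665.2 + 88 = 2934.38.
∂Q_x/∂P_x = −2·0.58·P_x = -44.08, so E_p = -44.08·(38/2934.38) ≈ -0.571.
|E_p| < 1: demand is inelastic.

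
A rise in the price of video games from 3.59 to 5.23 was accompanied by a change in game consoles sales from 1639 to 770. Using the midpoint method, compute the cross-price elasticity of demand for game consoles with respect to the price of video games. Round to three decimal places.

-1.940

%ΔQ_x = (770 − 1639)/[(1639+770)/2] = -869/1204.5 ≈ -0.7215.
%ΔP_y = (5.23 − 3.59)/[(3.59+5.23)/2] ≈ 0.3719.
E_xy = -0.7215/0.3719 ≈ -1.940.
E_xy < 0, so game consoles and video games are complements.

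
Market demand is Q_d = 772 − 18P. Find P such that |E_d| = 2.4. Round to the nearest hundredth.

30.27

Set −bP/(a − bP) = −2.4 ⇒ bP = 2.4(a − bP) ⇒ bP(1+2.4) = 2.4·a.
P = 2.4·772/(18·3.4) ≈ 30.27.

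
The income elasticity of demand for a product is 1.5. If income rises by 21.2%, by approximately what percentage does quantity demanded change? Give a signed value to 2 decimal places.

31.80

%ΔQ ≈ E × %ΔI = (1.5) × (21.2%) = 31.80%.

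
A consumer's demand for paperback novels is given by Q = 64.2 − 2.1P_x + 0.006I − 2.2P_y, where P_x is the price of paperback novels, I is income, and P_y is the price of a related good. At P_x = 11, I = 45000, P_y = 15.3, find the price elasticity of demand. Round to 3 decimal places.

At the given point, Q = 64.2 − 2.1(11) + 0.006(45000) − 2.2(15.3) = 64.2 − 23.1 + 270 − 33.66 = 277.44.
∂Q/∂P_x = −2.1, so E_p = (−2.1)·(11/277.44) ≈ -0.083.
|E_p| < 1: demand is inelastic.

-0.083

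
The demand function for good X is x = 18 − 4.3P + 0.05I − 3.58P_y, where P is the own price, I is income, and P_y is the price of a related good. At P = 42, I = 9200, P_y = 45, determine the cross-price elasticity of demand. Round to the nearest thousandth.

Evaluating quantity at (P, I, P_y) gives x = 18 − 4.3(42) + 0.05(9200) − 3.58(45) = 18 − 180.6 + 460 − 161.1 = 136.3.
∂x/∂P_y = −3.58, so E_xy = -3.58·(45/136.3) ≈ -1.182.
E_xy < 0: the goods are complements.

-1.182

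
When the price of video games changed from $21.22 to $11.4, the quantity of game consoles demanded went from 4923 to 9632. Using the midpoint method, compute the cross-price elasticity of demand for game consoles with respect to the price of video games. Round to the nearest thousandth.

-1.075

%ΔQ_x = (9632 − 4923)/[(4923+9632)/2] = 4709/7277.5 ≈ 0.6471.
%ΔP_y = (11.4 − 21.22)/[(21.22+11.4)/2] ≈ -0.6021.
E_xy = 0.6471/-0.6021 ≈ -1.075.
E_xy < 0, so game consoles and video games are complements.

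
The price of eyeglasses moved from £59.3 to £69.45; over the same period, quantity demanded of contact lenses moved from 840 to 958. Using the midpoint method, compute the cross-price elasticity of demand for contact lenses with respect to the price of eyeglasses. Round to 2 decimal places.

0.83

%ΔQ_x = (958 − 840)/[(840+958)/2] = 118/899 ≈ 0.1313.
%ΔP_y = (69.45 − 59.3)/[(59.3+69.45)/2] ≈ 0.1577.
E_xy = 0.1313/0.1577 ≈ 0.83.
E_xy > 0, so contact lenses and eyeglasses are substitutes.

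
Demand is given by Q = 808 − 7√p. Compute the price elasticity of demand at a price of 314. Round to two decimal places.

-0.09

At p = 314, Q = 683.9597.
dQ/dp = −7/(2√p) = −7/(2·17.72).
Point elasticity E = (dQ/dp)·(p/Q) = -0.1975 × 314/683.9597 ≈ -0.09.
|E| < 1, so demand is inelastic at this price.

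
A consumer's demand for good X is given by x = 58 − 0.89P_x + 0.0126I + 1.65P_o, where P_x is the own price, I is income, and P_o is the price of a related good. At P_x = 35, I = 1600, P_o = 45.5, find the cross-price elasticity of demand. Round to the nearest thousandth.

0.615

First evaluate x: 58 − 0.89(35) + 0.0126(1600) + 1.65(45.5) = 58 − 31.15 + 20.16 + 75.075 = 122.085.
∂x/∂P_o = +1.65, so E_xy = 1.65·(45.5/122.085) ≈ 0.615.
E_xy > 0: the goods are substitutes.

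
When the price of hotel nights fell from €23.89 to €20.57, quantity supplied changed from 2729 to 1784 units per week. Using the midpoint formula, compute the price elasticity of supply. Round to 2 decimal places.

%Δq = (1784 − 2729)/[(2729 + 1784)/2] = -945/2256.5 ≈ -0.4188.
%Δp = (20.57 − 23.89)/[(23.89 + 20.57)/2] = -3.32/22.23 ≈ -0.1493.
Arc elasticity E = %Δq/%Δp ≈ -0.4188/-0.1493 ≈ 2.80.
|E| > 1: supply is elastic over this range.

2.80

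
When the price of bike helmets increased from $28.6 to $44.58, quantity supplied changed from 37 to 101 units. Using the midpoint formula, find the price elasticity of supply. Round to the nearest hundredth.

%Δq = (101 − 37)/[(37 + 101)/2] = 64/69 ≈ 0.9275.
%ΔP = (44.58 − 28.6)/[(28.6 + 44.58)/2] = 15.98/36.59 ≈ 0.4367.
Arc elasticity E = %Δq/%ΔP ≈ 0.9275/0.4367 ≈ 2.12.
|E| > 1: supply is elastic over this range.

2.12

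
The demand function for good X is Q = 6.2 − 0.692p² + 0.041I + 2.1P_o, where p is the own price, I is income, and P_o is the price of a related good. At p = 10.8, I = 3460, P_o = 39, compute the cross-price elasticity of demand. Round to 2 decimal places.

At the given point, Q = 6.2 − 0.692(10.8)² + 0.041(3460) + 2.1(39) = 6.2 − 80.7149 + 141.86 + 81.9 = 149.2451.
∂Q/∂P_o = +2.1, so E_xy = 2.1·(39/149.2451) ≈ 0.55.
E_xy > 0: the goods are substitutes.

0.55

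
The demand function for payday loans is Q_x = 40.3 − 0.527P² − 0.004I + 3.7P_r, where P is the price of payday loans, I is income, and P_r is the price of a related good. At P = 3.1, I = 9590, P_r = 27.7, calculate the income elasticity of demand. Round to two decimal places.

-0.39

Evaluating quantity at (P, I, P_r) gives Q_x = 40.3 − 0.527(3.1)² − 0.004(9590) + 3.7(27.7) = 40.3 − 5.0645 − 38.36 + 102.49 = 99.3655.
∂Q_x/∂I = −0.004, so E_I = -0.004·(9590/99.3655) ≈ -0.39.
E_I < 0: inferior good.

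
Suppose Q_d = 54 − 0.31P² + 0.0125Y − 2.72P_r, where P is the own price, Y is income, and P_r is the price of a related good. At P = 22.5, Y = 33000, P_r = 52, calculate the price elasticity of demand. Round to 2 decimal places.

-1.87

First evaluate Q_d: 54 − 0.31(22.5)² + 0.0125(33000) − 2.72(52) = 54 − 156.9375 + 412.5 − 141.44 = 168.1225.
∂Q_d/∂P = −2·0.31·P = -13.95, so E_p = -13.95·(22.5/168.1225) ≈ -1.87.
|E_p| > 1: demand is elastic.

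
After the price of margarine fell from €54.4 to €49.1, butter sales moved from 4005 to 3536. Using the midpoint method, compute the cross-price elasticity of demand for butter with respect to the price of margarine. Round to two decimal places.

%ΔQ_x = (3536 − 4005)/[(4005+3536)/2] = -469/3770.5 ≈ -0.1244.
%ΔP_y = (49.1 − 54.4)/[(54.4+49.1)/2] ≈ -0.1024.
E_xy = -0.1244/-0.1024 ≈ 1.21.
E_xy > 0, so butter and margarine are substitutes.

1.21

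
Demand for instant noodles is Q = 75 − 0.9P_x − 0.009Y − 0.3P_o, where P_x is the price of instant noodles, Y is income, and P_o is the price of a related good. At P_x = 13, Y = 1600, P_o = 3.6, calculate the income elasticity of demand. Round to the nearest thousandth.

At the given point, Q = 75 − 0.9(13) − 0.009(1600) − 0.3(3.6) = 75 − 11.7 − 14.4 − 1.08 = 47.82.
∂Q/∂Y = −0.009, so E_I = -0.009·(1600/47.82) ≈ -0.301.
E_I < 0: inferior good.

-0.301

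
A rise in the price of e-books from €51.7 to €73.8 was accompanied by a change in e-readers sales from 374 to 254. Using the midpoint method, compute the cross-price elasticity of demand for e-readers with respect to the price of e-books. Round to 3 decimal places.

-1.085

%ΔQ_x = (254 − 374)/[(374+254)/2] = -120/314 ≈ -0.3822.
%ΔP_y = (73.8 − 51.7)/[(51.7+73.8)/2] ≈ 0.3522.
E_xy = -0.3822/0.3522 ≈ -1.085.
E_xy < 0, so e-readers and e-books are complements.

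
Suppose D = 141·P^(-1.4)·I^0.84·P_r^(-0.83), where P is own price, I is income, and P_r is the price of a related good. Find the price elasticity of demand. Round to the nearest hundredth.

-1.40

For a Cobb–Douglas (constant-elasticity) form D = A·P^α·…, the elasticity with respect to P equals the exponent α at every point.
Here the exponent on P is -1.4, so the price elasticity of demand is -1.40.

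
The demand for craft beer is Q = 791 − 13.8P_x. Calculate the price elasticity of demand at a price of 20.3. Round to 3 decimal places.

-0.548

At P_x = 20.3, Q = 510.86.
dQ/dP_x = −13.8.
Point elasticity E = (dQ/dP_x)·(P_x/Q) = -13.8 × 20.3/510.86 ≈ -0.548.
|E| < 1, so demand is inelastic at this price.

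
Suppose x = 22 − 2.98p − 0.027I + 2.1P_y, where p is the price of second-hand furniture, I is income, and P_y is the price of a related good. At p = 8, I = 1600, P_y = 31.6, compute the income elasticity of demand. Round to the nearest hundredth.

At the given point, x = 22 − 2.98(8) − 0.027(1600) + 2.1(31.6) = 22 − 23.84 − 43.2 + 66.36 = 21.32.
∂x/∂I = −0.027, so E_I = -0.027·(1600/21.32) ≈ -2.03.
E_I < 0: inferior good.

-2.03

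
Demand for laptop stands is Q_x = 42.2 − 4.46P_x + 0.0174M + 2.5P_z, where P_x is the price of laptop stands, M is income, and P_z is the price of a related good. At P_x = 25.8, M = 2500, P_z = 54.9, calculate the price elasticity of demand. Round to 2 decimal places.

-1.07

First evaluate Q_x: 42.2 − 4.46(25.8) + 0.0174(2500) + 2.5(54.9) = 42.2 − 115.068 + 43.5 + 137.25 = 107.882.
∂Q_x/∂P_x = −4.46, so E_p = (−4.46)·(25.8/107.882) ≈ -1.07.
|E_p| > 1: demand is elastic.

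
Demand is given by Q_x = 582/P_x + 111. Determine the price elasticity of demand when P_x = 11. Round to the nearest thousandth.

-0.323

At P_x = 11, Q_x = 163.9091.
dQ_x/dP_x = −582/P_x² = −4.8099.
Point elasticity E = (dQ_x/dP_x)·(P_x/Q_x) = -4.8099 × 11/163.9091 ≈ -0.323.
|E| < 1, so demand is inelastic at this price.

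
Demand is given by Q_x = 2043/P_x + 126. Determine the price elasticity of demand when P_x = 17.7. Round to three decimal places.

At P_x = 17.7, Q_x = 241.4237.
dQ_x/dP_x = −2043/P_x² = −6.5211.
Point elasticity E = (dQ_x/dP_x)·(P_x/Q_x) = -6.5211 × 17.7/241.4237 ≈ -0.478.
|E| < 1, so demand is inelastic at this price.

-0.478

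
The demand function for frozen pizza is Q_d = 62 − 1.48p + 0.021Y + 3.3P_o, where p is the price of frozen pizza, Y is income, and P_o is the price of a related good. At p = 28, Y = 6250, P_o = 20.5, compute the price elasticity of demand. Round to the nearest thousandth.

Q_d = 62 − 1.48(28) + 0.021(6250) + 3.3(20.5) = 62 − 41.44 + 131.25 + 67.65 = 219.46.
∂Q_d/∂p = −1.48, so E_p = (−1.48)·(28/219.46) ≈ -0.189.
|E_p| < 1: demand is inelastic.

-0.189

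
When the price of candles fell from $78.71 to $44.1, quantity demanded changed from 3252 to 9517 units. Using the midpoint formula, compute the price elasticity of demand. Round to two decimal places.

%ΔQ = (9517 − 3252)/[(3252 + 9517)/2] = 6265/6384.5 ≈ 0.9813.
%Δp = (44.1 − 78.71)/[(78.71 + 44.1)/2] = -34.61/61.405 ≈ -0.5636.
Arc elasticity E = %ΔQ/%Δp ≈ 0.9813/-0.5636 ≈ -1.74.
|E| > 1: demand is elastic over this range.

-1.74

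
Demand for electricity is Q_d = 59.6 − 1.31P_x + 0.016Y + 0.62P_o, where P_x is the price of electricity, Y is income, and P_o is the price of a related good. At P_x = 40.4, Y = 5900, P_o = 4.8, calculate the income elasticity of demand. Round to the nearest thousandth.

0.907

Q_d = 59.6 − 1.31(40.4) + 0.016(5900) + 0.62(4.8) = 59.6 − 52.924 + 94.4 + 2.976 = 104.052.
∂Q_d/∂Y = +0.016, so E_I = 0.016·(5900/104.052) ≈ 0.907.
E_I ∈ (0,1): normal good (necessity).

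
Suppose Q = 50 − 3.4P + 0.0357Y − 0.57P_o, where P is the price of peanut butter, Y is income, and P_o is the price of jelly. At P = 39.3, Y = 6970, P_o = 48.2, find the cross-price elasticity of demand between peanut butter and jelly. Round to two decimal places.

-0.20

At the given point, Q = 50 − 3.4(39.3) + 0.0357(6970) − 0.57(48.2) = 50 − 133.62 + 248.829 − 27.474 = 137.735.
∂Q/∂P_o = −0.57, so E_xy = -0.57·(48.2/137.735) ≈ -0.20.
E_xy < 0: the goods are complements.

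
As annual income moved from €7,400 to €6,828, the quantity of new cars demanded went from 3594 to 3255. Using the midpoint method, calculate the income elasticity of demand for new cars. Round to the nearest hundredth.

1.23

%ΔQ = (3255 − 3594)/[(3594+3255)/2] = -339/3424.5 ≈ -0.0990.
%ΔI = (6,828 − 7,400)/[(7,400+6,828)/2] = -572/7114 ≈ -0.0804.
E_I = %ΔQ/%ΔI ≈ 1.23.
E_I > 1: normal good (luxury).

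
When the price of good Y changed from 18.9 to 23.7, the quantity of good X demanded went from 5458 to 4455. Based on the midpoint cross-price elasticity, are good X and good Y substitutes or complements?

%ΔQ_x = (4455 − 5458)/[(5458+4455)/2] = -1003/4956.5 ≈ -0.2024.
%ΔP_y = (23.7 − 18.9)/[(18.9+23.7)/2] ≈ 0.2254.
E_xy = -0.2024/0.2254 ≈ -0.898.
E_xy < 0, so the goods are complements.

complements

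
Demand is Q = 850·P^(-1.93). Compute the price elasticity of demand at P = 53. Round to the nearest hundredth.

-1.93

For a Cobb–Douglas (constant-elasticity) form Q = A·P^α·…, the elasticity with respect to P equals the exponent α at every point.
Here the exponent on P is -1.93, so the price elasticity of demand is -1.93.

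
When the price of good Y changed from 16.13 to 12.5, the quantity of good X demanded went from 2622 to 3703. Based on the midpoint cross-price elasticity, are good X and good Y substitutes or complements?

%ΔQ_x = (3703 − 2622)/[(2622+3703)/2] = 1081/3162.5 ≈ 0.3418.
%ΔP_y = (12.5 − 16.13)/[(16.13+12.5)/2] ≈ -0.2536.
E_xy = 0.3418/-0.2536 ≈ -1.348.
E_xy < 0, so the goods are complements.

complements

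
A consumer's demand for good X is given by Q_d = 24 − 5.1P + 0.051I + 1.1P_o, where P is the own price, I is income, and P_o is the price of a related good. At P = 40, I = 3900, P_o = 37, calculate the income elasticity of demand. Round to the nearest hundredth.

3.34

Evaluating quantity at (P, I, P_o) gives Q_d = 24 − 5.1(40) + 0.051(3900) + 1.1(37) = 24 − 204 + 198.9 + 40.7 = 59.6.
∂Q_d/∂I = +0.051, so E_I = 0.051·(3900/59.6) ≈ 3.34.
E_I > 1: normal good (luxury).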